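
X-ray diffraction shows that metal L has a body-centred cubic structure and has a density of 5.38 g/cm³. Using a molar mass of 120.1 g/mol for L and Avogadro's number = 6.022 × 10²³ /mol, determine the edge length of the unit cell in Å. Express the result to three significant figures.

With Z = 2 atoms per BCC cell, a³ = Z·M/(N_A·ρ) = 2 × 120.1 / (6.022 × 10²³ × 5.380 g/cm³) = 7.414 × 10^-23 cm³.
a = (7.414 × 10^-23)^(1/3) = 4.201 × 10^-8 cm = 4.20 Å.

4.20 Å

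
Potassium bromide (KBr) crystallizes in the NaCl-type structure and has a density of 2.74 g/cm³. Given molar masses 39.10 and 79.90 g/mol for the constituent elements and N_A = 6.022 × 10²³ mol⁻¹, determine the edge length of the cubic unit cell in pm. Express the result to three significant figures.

M(KBr) = 119.0 g/mol; Z = 4 formula units per cell.
a³ = Z·M/(N_A·ρ) = 4 × 119.0 / (6.022 × 10²³ × 2.74) = 2.885 × 10^-22 cm³, so a = 6.608 × 10^-8 cm = 661 pm.

661 pm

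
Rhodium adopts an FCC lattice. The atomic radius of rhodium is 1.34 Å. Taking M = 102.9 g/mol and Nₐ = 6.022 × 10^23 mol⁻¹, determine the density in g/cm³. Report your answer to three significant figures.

12.6 g/cm³

In an FCC lattice, atoms touch along the face diagonal, so √2·a = 4r, giving a = 3.790 Å = 3.790 × 10^-8 cm.
With Z = 4, ρ = Z·M/(N_A·a³) = 4 × 102.9 / (6.022 × 10²³ × 5.444 × 10^-23) = 12.55 g/cm³.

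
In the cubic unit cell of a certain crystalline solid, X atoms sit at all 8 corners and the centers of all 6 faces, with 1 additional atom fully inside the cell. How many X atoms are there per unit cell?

Corner atoms are shared by 8 cells (1/8 each), face atoms by 2 (1/2 each), interior atoms are unshared.
Net atoms = 8 × 1/8 + 6 × 1/2 + 1 = 1 + 3 + 1 = 5.

5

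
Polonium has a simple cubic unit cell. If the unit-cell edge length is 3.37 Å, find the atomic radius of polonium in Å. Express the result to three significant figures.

In a simple cubic lattice, atoms touch along the cell edge, so a = 2r.
r = a/2 = 3.37/2 = 1.69 Å.

1.69 Å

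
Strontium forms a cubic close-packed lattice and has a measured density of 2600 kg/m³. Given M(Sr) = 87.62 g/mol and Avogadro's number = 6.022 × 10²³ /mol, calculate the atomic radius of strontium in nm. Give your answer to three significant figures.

For an FCC cell (Z = 4), a³ = Z·M/(N_A·ρ) = 4 × 87.62 / (6.022 × 10²³ × 2.600) = 2.238 × 10^-22 cm³, so a = 6.072 × 10^-8 cm = 0.6072 nm.
Atoms touch along the face diagonal, so √2·a = 4r, so r = 0.3536 × a = 0.215 nm.

0.215 nm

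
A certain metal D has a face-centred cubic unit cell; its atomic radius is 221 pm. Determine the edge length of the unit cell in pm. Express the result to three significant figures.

625 pm

In an FCC lattice, atoms touch along the face diagonal, so √2·a = 4r.
a = 4r/√2 = 4 × 221 / 1.4142 = 625 pm.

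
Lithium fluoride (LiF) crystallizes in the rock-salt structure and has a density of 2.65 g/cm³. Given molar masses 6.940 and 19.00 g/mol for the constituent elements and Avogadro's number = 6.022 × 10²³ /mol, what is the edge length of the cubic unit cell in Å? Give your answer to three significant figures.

4.02 Å

M(LiF) = 25.94 g/mol; Z = 4 formula units per cell.
a³ = Z·M/(N_A·ρ) = 4 × 25.94 / (6.022 × 10²³ × 2.65) = 6.502 × 10^-23 cm³, so a = 4.021 × 10^-8 cm = 4.02 Å.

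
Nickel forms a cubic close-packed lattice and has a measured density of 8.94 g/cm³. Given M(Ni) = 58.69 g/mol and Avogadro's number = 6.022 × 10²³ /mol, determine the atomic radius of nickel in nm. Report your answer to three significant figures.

For an FCC cell (Z = 4), a³ = Z·M/(N_A·ρ) = 4 × 58.69 / (6.022 × 10²³ × 8.940) = 4.361 × 10^-23 cm³, so a = 3.520 × 10^-8 cm = 0.3520 nm.
Atoms touch along the face diagonal, so √2·a = 4r, so r = 0.3536 × a = 0.124 nm.

0.124 nm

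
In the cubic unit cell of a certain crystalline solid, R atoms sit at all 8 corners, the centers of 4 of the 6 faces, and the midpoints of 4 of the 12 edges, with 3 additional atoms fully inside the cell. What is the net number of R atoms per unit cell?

7

Corner atoms are shared by 8 cells (1/8 each), face atoms by 2 (1/2 each), edge atoms by 4 (1/4 each), interior atoms are unshared.
Net atoms = 8 × 1/8 + 4 × 1/2 + 4 × 1/4 + 3 = 1 + 2 + 1 + 3 = 7.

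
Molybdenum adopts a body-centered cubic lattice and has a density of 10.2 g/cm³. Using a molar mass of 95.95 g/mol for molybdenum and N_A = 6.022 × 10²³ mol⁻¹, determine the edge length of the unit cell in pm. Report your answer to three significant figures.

315 pm

With Z = 2 atoms per BCC cell, a³ = Z·M/(N_A·ρ) = 2 × 95.95 / (6.022 × 10²³ × 10.20 g/cm³) = 3.124 × 10^-23 cm³.
a = (3.124 × 10^-23)^(1/3) = 3.150 × 10^-8 cm = 315 pm.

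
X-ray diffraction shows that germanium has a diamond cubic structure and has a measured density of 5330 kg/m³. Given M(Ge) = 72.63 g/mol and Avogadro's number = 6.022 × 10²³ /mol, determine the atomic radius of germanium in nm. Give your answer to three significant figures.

For a diamond cubic cell (Z = 8), a³ = Z·M/(N_A·ρ) = 8 × 72.63 / (6.022 × 10²³ × 5.330) = 1.810 × 10^-22 cm³, so a = 5.657 × 10^-8 cm = 0.5657 nm.
Nearest neighbors lie along the body diagonal with √3·a = 8r, so r = 0.2165 × a = 0.122 nm.

0.122 nm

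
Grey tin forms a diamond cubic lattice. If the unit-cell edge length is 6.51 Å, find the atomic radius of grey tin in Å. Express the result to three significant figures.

In a diamond cubic lattice, nearest neighbors lie along the body diagonal with √3·a = 8r.
r = √3·a/8 = 1.7321 × 6.51 / 8 = 1.41 Å.

1.41 Å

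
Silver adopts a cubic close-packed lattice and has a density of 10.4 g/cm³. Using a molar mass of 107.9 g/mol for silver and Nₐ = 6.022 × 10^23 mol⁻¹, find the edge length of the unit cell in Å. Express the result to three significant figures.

With Z = 4 atoms per FCC cell, a³ = Z·M/(N_A·ρ) = 4 × 107.9 / (6.022 × 10²³ × 10.40 g/cm³) = 6.891 × 10^-23 cm³.
a = (6.891 × 10^-23)^(1/3) = 4.100 × 10^-8 cm = 4.10 Å.

4.10 Å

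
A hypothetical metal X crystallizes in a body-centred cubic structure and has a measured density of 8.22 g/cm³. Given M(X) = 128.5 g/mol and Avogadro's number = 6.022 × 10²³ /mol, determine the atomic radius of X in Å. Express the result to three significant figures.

For a BCC cell (Z = 2), a³ = Z·M/(N_A·ρ) = 2 × 128.5 / (6.022 × 10²³ × 8.220) = 5.192 × 10^-23 cm³, so a = 3.731 × 10^-8 cm = 3.731 Å.
Atoms touch along the body diagonal, so √3·a = 4r, so r = 0.4330 × a = 1.62 Å.

1.62 Å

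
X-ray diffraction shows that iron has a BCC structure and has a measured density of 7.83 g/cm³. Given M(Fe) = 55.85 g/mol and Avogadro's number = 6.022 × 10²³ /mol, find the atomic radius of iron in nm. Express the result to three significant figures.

For a BCC cell (Z = 2), a³ = Z·M/(N_A·ρ) = 2 × 55.85 / (6.022 × 10²³ × 7.830) = 2.369 × 10^-23 cm³, so a = 2.872 × 10^-8 cm = 0.2872 nm.
Atoms touch along the body diagonal, so √3·a = 4r, so r = 0.4330 × a = 0.124 nm.

0.124 nm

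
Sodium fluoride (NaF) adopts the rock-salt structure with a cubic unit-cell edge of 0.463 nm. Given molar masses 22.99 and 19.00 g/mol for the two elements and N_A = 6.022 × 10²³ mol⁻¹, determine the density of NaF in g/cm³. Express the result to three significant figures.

2.81 g/cm³

The rock-salt structure contains Z = 4 formula units per cell; M(NaF) = 22.99 + 19.00 = 41.99 g/mol.
a³ = (4.630 × 10^-8 cm)³ = 9.925 × 10^-23 cm³.
ρ = 4 × 41.99 / (6.022 × 10²³ × 9.925 × 10^-23) = 2.810 g/cm³.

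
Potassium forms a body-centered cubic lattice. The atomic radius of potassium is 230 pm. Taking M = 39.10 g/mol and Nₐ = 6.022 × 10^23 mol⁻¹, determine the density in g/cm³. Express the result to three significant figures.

In a BCC lattice, atoms touch along the body diagonal, so √3·a = 4r, giving a = 531.2 pm = 5.312 × 10^-8 cm.
With Z = 2, ρ = Z·M/(N_A·a³) = 2 × 39.10 / (6.022 × 10²³ × 1.499 × 10^-22) = 0.8665 g/cm³.

0.867 g/cm³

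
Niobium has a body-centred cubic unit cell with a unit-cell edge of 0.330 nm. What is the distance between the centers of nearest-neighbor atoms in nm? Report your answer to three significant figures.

0.286 nm

In a BCC structure, atoms touch along the body diagonal, so √3·a = 4r; the nearest-neighbor distance equals 2r = 0.8660·a.
d = 0.8660 × 0.330 = 0.286 nm.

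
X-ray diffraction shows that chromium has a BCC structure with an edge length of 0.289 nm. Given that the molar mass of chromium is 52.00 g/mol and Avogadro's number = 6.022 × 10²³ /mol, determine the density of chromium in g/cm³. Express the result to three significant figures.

7.15 g/cm³

A BCC unit cell contains Z = 2 atoms.
Cell volume: a³ = (0.289 nm)³ = (2.890 × 10^-8 cm)³ = 2.414 × 10^-23 cm³.
ρ = Z·M/(N_A·a³) = 2 × 52.00 / (6.022 × 10²³ × 2.414 × 10^-23) = 7.155 g/cm³.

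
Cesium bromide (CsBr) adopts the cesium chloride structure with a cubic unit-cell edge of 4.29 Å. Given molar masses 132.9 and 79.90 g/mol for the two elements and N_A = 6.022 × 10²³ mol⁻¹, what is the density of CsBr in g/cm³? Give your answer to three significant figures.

The cesium chloride structure contains Z = 1 formula unit per cell; M(CsBr) = 132.9 + 79.90 = 212.8 g/mol.
a³ = (4.290 × 10^-8 cm)³ = 7.895 × 10^-23 cm³.
ρ = 1 × 212.8 / (6.022 × 10²³ × 7.895 × 10^-23) = 4.476 g/cm³.

4.48 g/cm³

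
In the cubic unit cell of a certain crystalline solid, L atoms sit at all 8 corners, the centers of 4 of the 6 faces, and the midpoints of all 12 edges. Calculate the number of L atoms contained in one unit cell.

6

Corner atoms are shared by 8 cells (1/8 each), face atoms by 2 (1/2 each), edge atoms by 4 (1/4 each).
Net atoms = 8 × 1/8 + 4 × 1/2 + 12 × 1/4 = 1 + 2 + 3 = 6.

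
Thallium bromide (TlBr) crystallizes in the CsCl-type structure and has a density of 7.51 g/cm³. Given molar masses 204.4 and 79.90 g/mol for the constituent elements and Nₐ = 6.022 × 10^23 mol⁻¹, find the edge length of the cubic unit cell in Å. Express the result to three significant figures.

M(TlBr) = 284.3 g/mol; Z = 1 formula unit per cell.
a³ = Z·M/(N_A·ρ) = 1 × 284.3 / (6.022 × 10²³ × 7.51) = 6.286 × 10^-23 cm³, so a = 3.976 × 10^-8 cm = 3.98 Å.

3.98 Å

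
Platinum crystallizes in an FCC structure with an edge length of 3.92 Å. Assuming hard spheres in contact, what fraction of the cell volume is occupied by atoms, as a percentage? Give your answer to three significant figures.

In an FCC lattice atoms touch along the face diagonal, so √2·a = 4r, so r = 0.3536a = 1.386 Å.
Packing fraction = Z·(4/3)πr³ / a³ = 4 × (4/3)π × (1.386)³ / (3.92)³ = 0.7405 = 74.0%.

74.0%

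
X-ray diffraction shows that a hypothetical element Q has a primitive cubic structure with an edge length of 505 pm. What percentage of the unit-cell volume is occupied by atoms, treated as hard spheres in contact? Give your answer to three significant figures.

52.4%

In a simple cubic lattice atoms touch along the cell edge, so a = 2r, so r = 0.5000a = 252.5 pm.
Packing fraction = Z·(4/3)πr³ / a³ = 1 × (4/3)π × (252.5)³ / (505)³ = 0.5236 = 52.4%.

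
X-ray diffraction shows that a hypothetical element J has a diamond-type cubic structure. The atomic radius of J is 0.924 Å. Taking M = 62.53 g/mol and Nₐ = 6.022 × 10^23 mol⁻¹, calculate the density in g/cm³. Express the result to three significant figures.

In a diamond cubic lattice, nearest neighbors lie along the body diagonal with √3·a = 8r, giving a = 4.268 Å = 4.268 × 10^-8 cm.
With Z = 8, ρ = Z·M/(N_A·a³) = 8 × 62.53 / (6.022 × 10²³ × 7.773 × 10^-23) = 10.69 g/cm³.

10.7 g/cm³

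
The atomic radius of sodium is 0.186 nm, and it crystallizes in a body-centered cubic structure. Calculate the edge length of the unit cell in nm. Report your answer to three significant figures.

In a BCC lattice, atoms touch along the body diagonal, so √3·a = 4r.
a = 4r/√3 = 4 × 0.186 / 1.7321 = 0.430 nm.

0.430 nm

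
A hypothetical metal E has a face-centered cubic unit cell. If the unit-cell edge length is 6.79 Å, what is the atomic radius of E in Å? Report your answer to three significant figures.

2.40 Å

In an FCC lattice, atoms touch along the face diagonal, so √2·a = 4r.
r = √2·a/4 = 1.4142 × 6.79 / 4 = 2.40 Å.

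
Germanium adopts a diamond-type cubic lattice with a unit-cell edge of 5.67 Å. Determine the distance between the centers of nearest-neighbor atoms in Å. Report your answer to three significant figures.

In a diamond cubic structure, nearest neighbors lie along the body diagonal with √3·a = 8r; the nearest-neighbor distance equals 2r = 0.4330·a.
d = 0.4330 × 5.67 = 2.46 Å.

2.46 Å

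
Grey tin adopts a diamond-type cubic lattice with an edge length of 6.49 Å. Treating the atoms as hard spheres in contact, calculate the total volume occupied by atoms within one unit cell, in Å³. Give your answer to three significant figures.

93.0 Å³

In a diamond cubic lattice nearest neighbors lie along the body diagonal with √3·a = 8r, so r = 0.2165a = 1.405 Å.
V_atoms = Z × (4/3)πr³ = 8 × (4/3)π × (1.405)³ = 93.0 Å³.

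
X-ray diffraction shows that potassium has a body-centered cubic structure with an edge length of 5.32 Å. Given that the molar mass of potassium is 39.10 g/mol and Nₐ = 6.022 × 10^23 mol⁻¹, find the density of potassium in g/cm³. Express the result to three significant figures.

A BCC unit cell contains Z = 2 atoms.
Cell volume: a³ = (5.32 Å)³ = (5.320 × 10^-8 cm)³ = 1.506 × 10^-22 cm³.
ρ = Z·M/(N_A·a³) = 2 × 39.10 / (6.022 × 10²³ × 1.506 × 10^-22) = 0.8624 g/cm³.

0.862 g/cm³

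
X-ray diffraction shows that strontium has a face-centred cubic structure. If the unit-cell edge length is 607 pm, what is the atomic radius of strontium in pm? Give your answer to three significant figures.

In an FCC lattice, atoms touch along the face diagonal, so √2·a = 4r.
r = √2·a/4 = 1.4142 × 607 / 4 = 215 pm.

215 pm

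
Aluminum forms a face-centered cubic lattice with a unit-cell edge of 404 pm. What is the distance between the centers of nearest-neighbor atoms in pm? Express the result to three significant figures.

In an FCC structure, atoms touch along the face diagonal, so √2·a = 4r; the nearest-neighbor distance equals 2r = 0.7071·a.
d = 0.7071 × 404 = 286 pm.

286 pm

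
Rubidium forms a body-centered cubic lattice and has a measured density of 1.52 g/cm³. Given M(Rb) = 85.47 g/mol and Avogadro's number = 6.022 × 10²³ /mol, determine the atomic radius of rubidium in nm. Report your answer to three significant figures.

For a BCC cell (Z = 2), a³ = Z·M/(N_A·ρ) = 2 × 85.47 / (6.022 × 10²³ × 1.520) = 1.867 × 10^-22 cm³, so a = 5.716 × 10^-8 cm = 0.5716 nm.
Atoms touch along the body diagonal, so √3·a = 4r, so r = 0.4330 × a = 0.248 nm.

0.248 nm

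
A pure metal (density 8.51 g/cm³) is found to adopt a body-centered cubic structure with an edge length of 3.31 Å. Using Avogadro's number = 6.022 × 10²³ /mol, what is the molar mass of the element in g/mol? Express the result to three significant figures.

A BCC cell has Z = 2 atoms; a = 3.310 × 10^-8 cm.
M = ρ·N_A·a³/Z = 8.51 × 6.022 × 10²³ × 3.626 × 10^-23 / 2 = 92.9 g/mol.

92.9 g/mol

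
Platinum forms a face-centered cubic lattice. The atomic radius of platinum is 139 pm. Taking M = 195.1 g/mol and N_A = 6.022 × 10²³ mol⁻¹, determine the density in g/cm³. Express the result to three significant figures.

21.3 g/cm³

In an FCC lattice, atoms touch along the face diagonal, so √2·a = 4r, giving a = 393.2 pm = 3.932 × 10^-8 cm.
With Z = 4, ρ = Z·M/(N_A·a³) = 4 × 195.1 / (6.022 × 10²³ × 6.077 × 10^-23) = 21.33 g/cm³.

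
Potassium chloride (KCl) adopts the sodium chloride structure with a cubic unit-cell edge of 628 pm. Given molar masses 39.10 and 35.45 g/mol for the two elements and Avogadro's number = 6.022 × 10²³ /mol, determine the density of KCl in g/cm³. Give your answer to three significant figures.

2.00 g/cm³

The sodium chloride structure contains Z = 4 formula units per cell; M(KCl) = 39.10 + 35.45 = 74.55 g/mol.
a³ = (6.280 × 10^-8 cm)³ = 2.477 × 10^-22 cm³.
ρ = 4 × 74.55 / (6.022 × 10²³ × 2.477 × 10^-22) = 1.999 g/cm³.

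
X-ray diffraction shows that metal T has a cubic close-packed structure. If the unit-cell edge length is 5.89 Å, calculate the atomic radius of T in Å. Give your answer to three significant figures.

In an FCC lattice, atoms touch along the face diagonal, so √2·a = 4r.
r = √2·a/4 = 1.4142 × 5.89 / 4 = 2.08 Å.

2.08 Å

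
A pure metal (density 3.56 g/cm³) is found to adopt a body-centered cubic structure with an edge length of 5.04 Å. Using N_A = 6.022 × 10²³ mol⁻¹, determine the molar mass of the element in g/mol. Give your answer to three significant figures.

137 g/mol

A BCC cell has Z = 2 atoms; a = 5.040 × 10^-8 cm.
M = ρ·N_A·a³/Z = 3.56 × 6.022 × 10²³ × 1.280 × 10^-22 / 2 = 137 g/mol.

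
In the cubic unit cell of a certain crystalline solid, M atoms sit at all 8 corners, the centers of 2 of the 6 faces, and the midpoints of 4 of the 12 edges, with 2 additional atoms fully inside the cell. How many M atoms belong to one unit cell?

5

Corner atoms are shared by 8 cells (1/8 each), face atoms by 2 (1/2 each), edge atoms by 4 (1/4 each), interior atoms are unshared.
Net atoms = 8 × 1/8 + 2 × 1/2 + 4 × 1/4 + 2 = 1 + 1 + 1 + 2 = 5.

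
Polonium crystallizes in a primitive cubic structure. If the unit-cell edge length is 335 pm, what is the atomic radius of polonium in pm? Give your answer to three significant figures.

In a simple cubic lattice, atoms touch along the cell edge, so a = 2r.
r = a/2 = 335/2 = 168 pm.

168 pm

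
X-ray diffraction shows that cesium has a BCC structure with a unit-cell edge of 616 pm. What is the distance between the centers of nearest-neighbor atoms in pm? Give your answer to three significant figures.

533 pm

In a BCC structure, atoms touch along the body diagonal, so √3·a = 4r; the nearest-neighbor distance equals 2r = 0.8660·a.
d = 0.8660 × 616 = 533 pm.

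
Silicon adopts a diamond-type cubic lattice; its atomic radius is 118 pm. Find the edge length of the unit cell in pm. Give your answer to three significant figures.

545 pm

In a diamond cubic lattice, nearest neighbors lie along the body diagonal with √3·a = 8r.
a = 8r/√3 = 8 × 118 / 1.7321 = 545 pm.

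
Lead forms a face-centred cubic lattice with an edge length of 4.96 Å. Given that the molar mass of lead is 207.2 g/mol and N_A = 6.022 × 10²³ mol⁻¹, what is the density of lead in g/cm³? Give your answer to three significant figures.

11.3 g/cm³

An FCC unit cell contains Z = 4 atoms.
Cell volume: a³ = (4.96 Å)³ = (4.960 × 10^-8 cm)³ = 1.220 × 10^-22 cm³.
ρ = Z·M/(N_A·a³) = 4 × 207.2 / (6.022 × 10²³ × 1.220 × 10^-22) = 11.28 g/cm³.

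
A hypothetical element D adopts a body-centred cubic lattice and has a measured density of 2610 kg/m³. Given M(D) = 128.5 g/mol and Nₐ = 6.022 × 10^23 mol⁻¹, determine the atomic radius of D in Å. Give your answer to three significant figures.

For a BCC cell (Z = 2), a³ = Z·M/(N_A·ρ) = 2 × 128.5 / (6.022 × 10²³ × 2.610) = 1.635 × 10^-22 cm³, so a = 5.468 × 10^-8 cm = 5.468 Å.
Atoms touch along the body diagonal, so √3·a = 4r, so r = 0.4330 × a = 2.37 Å.

2.37 Å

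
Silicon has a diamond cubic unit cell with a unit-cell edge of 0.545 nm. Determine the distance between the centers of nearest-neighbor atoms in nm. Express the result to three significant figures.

In a diamond cubic structure, nearest neighbors lie along the body diagonal with √3·a = 8r; the nearest-neighbor distance equals 2r = 0.4330·a.
d = 0.4330 × 0.545 = 0.236 nm.

0.236 nm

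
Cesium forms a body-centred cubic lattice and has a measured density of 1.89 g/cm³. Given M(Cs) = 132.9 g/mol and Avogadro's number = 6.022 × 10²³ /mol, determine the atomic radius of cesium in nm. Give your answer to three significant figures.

For a BCC cell (Z = 2), a³ = Z·M/(N_A·ρ) = 2 × 132.9 / (6.022 × 10²³ × 1.890) = 2.335 × 10^-22 cm³, so a = 6.158 × 10^-8 cm = 0.6158 nm.
Atoms touch along the body diagonal, so √3·a = 4r, so r = 0.4330 × a = 0.267 nm.

0.267 nm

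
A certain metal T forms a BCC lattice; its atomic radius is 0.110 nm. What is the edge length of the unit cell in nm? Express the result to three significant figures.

0.254 nm

In a BCC lattice, atoms touch along the body diagonal, so √3·a = 4r.
a = 4r/√3 = 4 × 0.110 / 1.7321 = 0.254 nm.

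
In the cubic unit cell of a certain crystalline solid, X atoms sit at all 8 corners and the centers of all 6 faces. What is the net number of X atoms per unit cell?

Corner atoms are shared by 8 cells (1/8 each), face atoms by 2 (1/2 each).
Net atoms = 8 × 1/8 + 6 × 1/2 = 1 + 3 = 4.

4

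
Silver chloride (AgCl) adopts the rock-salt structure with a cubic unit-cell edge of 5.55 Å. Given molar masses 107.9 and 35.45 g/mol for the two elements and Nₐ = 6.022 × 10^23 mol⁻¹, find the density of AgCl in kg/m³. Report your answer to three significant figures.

5570 kg/m³

The rock-salt structure contains Z = 4 formula units per cell; M(AgCl) = 107.9 + 35.45 = 143.35 g/mol.
a³ = (5.550 × 10^-8 cm)³ = 1.710 × 10^-22 cm³.
ρ = 4 × 143.35 / (6.022 × 10²³ × 1.710 × 10^-22) = 5.570 g/cm³ = 5570 kg/m³.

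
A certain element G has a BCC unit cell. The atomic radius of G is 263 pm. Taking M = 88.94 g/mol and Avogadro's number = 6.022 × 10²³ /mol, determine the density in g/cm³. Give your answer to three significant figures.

In a BCC lattice, atoms touch along the body diagonal, so √3·a = 4r, giving a = 607.4 pm = 6.074 × 10^-8 cm.
With Z = 2, ρ = Z·M/(N_A·a³) = 2 × 88.94 / (6.022 × 10²³ × 2.241 × 10^-22) = 1.318 g/cm³.

1.32 g/cm³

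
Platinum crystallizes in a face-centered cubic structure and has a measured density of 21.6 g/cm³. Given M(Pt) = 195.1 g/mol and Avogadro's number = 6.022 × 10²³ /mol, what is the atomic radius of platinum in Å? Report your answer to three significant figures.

For an FCC cell (Z = 4), a³ = Z·M/(N_A·ρ) = 4 × 195.1 / (6.022 × 10²³ × 21.60) = 6.000 × 10^-23 cm³, so a = 3.915 × 10^-8 cm = 3.915 Å.
Atoms touch along the face diagonal, so √2·a = 4r, so r = 0.3536 × a = 1.38 Å.

1.38 Å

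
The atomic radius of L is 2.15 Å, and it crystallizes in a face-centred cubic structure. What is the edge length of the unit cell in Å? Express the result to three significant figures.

In an FCC lattice, atoms touch along the face diagonal, so √2·a = 4r.
a = 4r/√2 = 4 × 2.15 / 1.4142 = 6.08 Å.

6.08 Å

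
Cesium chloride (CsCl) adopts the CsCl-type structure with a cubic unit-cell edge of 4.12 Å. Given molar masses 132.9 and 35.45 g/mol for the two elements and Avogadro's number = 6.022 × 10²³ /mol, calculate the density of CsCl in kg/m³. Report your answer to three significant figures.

4000 kg/m³

The CsCl-type structure contains Z = 1 formula unit per cell; M(CsCl) = 132.9 + 35.45 = 168.35 g/mol.
a³ = (4.120 × 10^-8 cm)³ = 6.993 × 10^-23 cm³.
ρ = 1 × 168.35 / (6.022 × 10²³ × 6.993 × 10^-23) = 3.997 g/cm³ = 4000 kg/m³.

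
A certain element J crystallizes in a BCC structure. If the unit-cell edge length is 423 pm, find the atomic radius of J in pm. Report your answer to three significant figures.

In a BCC lattice, atoms touch along the body diagonal, so √3·a = 4r.
r = √3·a/4 = 1.7321 × 423 / 4 = 183 pm.

183 pm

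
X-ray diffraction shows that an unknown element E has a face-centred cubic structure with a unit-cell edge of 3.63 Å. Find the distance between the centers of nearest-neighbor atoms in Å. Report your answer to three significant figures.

In an FCC structure, atoms touch along the face diagonal, so √2·a = 4r; the nearest-neighbor distance equals 2r = 0.7071·a.
d = 0.7071 × 3.63 = 2.57 Å.

2.57 Å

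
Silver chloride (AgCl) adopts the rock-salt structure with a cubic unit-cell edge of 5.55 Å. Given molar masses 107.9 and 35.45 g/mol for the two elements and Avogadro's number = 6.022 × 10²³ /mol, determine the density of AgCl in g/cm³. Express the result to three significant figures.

5.57 g/cm³

The rock-salt structure contains Z = 4 formula units per cell; M(AgCl) = 107.9 + 35.45 = 143.35 g/mol.
a³ = (5.550 × 10^-8 cm)³ = 1.710 × 10^-22 cm³.
ρ = 4 × 143.35 / (6.022 × 10²³ × 1.710 × 10^-22) = 5.570 g/cm³.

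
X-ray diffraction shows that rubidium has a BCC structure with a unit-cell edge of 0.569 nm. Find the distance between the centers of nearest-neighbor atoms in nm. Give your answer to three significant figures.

0.493 nm

In a BCC structure, atoms touch along the body diagonal, so √3·a = 4r; the nearest-neighbor distance equals 2r = 0.8660·a.
d = 0.8660 × 0.569 = 0.493 nm.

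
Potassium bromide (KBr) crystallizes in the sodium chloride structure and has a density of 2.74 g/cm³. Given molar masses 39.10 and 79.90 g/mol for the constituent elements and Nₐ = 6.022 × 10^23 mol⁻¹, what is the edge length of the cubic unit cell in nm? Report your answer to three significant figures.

M(KBr) = 119.0 g/mol; Z = 4 formula units per cell.
a³ = Z·M/(N_A·ρ) = 4 × 119.0 / (6.022 × 10²³ × 2.74) = 2.885 × 10^-22 cm³, so a = 6.608 × 10^-8 cm = 0.661 nm.

0.661 nm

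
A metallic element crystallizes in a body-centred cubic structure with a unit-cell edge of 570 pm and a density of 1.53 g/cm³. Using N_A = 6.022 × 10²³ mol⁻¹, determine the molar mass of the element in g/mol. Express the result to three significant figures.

A BCC cell has Z = 2 atoms; a = 5.700 × 10^-8 cm.
M = ρ·N_A·a³/Z = 1.53 × 6.022 × 10²³ × 1.852 × 10^-22 / 2 = 85.3 g/mol.

85.3 g/mol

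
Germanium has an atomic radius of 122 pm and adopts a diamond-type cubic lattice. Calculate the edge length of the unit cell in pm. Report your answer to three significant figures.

563 pm

In a diamond cubic lattice, nearest neighbors lie along the body diagonal with √3·a = 8r.
a = 8r/√3 = 8 × 122 / 1.7321 = 563 pm.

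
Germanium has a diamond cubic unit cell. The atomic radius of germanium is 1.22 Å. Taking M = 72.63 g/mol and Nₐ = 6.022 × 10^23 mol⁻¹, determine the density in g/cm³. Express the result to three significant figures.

5.39 g/cm³

In a diamond cubic lattice, nearest neighbors lie along the body diagonal with √3·a = 8r, giving a = 5.635 Å = 5.635 × 10^-8 cm.
With Z = 8, ρ = Z·M/(N_A·a³) = 8 × 72.63 / (6.022 × 10²³ × 1.789 × 10^-22) = 5.393 g/cm³.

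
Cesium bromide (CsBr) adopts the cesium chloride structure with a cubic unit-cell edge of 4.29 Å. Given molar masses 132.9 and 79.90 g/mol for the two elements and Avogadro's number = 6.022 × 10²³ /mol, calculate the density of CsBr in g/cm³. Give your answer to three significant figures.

4.48 g/cm³

The cesium chloride structure contains Z = 1 formula unit per cell; M(CsBr) = 132.9 + 79.90 = 212.8 g/mol.
a³ = (4.290 × 10^-8 cm)³ = 7.895 × 10^-23 cm³.
ρ = 1 × 212.8 / (6.022 × 10²³ × 7.895 × 10^-23) = 4.476 g/cm³.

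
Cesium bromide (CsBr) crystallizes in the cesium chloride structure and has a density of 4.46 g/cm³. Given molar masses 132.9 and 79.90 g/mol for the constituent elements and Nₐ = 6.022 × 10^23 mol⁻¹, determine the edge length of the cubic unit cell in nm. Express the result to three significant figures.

M(CsBr) = 212.8 g/mol; Z = 1 formula unit per cell.
a³ = Z·M/(N_A·ρ) = 1 × 212.8 / (6.022 × 10²³ × 4.46) = 7.923 × 10^-23 cm³, so a = 4.295 × 10^-8 cm = 0.430 nm.

0.430 nm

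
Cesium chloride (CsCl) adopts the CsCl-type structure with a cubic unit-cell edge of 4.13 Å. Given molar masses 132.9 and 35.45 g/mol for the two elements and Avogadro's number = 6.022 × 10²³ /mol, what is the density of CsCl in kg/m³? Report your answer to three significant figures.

3970 kg/m³

The CsCl-type structure contains Z = 1 formula unit per cell; M(CsCl) = 132.9 + 35.45 = 168.35 g/mol.
a³ = (4.130 × 10^-8 cm)³ = 7.044 × 10^-23 cm³.
ρ = 1 × 168.35 / (6.022 × 10²³ × 7.044 × 10^-23) = 3.968 g/cm³ = 3970 kg/m³.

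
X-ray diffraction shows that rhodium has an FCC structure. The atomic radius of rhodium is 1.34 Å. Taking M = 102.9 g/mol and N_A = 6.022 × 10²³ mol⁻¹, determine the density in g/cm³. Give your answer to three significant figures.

In an FCC lattice, atoms touch along the face diagonal, so √2·a = 4r, giving a = 3.790 Å = 3.790 × 10^-8 cm.
With Z = 4, ρ = Z·M/(N_A·a³) = 4 × 102.9 / (6.022 × 10²³ × 5.444 × 10^-23) = 12.55 g/cm³.

12.6 g/cm³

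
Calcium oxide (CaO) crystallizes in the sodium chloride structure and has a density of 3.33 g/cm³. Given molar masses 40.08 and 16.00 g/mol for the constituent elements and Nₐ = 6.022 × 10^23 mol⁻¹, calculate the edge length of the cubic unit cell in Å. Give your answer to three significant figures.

M(CaO) = 56.08 g/mol; Z = 4 formula units per cell.
a³ = Z·M/(N_A·ρ) = 4 × 56.08 / (6.022 × 10²³ × 3.33) = 1.119 × 10^-22 cm³, so a = 4.818 × 10^-8 cm = 4.82 Å.

4.82 Å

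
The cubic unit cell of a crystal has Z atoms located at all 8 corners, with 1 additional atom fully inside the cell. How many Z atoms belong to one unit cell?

Corner atoms are shared by 8 cells (1/8 each), interior atoms are unshared.
Net atoms = 8 × 1/8 + 1 = 1 + 1 = 2.

2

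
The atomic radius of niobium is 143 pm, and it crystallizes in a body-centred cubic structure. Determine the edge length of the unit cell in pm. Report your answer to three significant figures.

330 pm

In a BCC lattice, atoms touch along the body diagonal, so √3·a = 4r.
a = 4r/√3 = 4 × 143 / 1.7321 = 330 pm.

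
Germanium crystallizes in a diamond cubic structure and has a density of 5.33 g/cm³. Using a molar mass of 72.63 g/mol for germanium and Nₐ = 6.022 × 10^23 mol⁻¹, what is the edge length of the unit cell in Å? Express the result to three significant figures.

With Z = 8 atoms per diamond cubic cell, a³ = Z·M/(N_A·ρ) = 8 × 72.63 / (6.022 × 10²³ × 5.330 g/cm³) = 1.810 × 10^-22 cm³.
a = (1.810 × 10^-22)^(1/3) = 5.657 × 10^-8 cm = 5.66 Å.

5.66 Å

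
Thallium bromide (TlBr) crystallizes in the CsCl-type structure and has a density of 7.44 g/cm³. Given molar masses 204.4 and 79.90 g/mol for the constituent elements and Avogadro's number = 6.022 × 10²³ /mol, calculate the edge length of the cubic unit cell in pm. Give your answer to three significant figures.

399 pm

M(TlBr) = 284.3 g/mol; Z = 1 formula unit per cell.
a³ = Z·M/(N_A·ρ) = 1 × 284.3 / (6.022 × 10²³ × 7.44) = 6.345 × 10^-23 cm³, so a = 3.989 × 10^-8 cm = 399 pm.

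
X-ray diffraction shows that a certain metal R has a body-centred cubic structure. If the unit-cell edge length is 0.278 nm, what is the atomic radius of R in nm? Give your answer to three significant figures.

0.120 nm

In a BCC lattice, atoms touch along the body diagonal, so √3·a = 4r.
r = √3·a/4 = 1.7321 × 0.278 / 4 = 0.120 nm.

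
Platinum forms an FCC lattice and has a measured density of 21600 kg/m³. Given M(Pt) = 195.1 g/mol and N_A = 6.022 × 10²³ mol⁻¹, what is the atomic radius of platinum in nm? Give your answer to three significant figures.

For an FCC cell (Z = 4), a³ = Z·M/(N_A·ρ) = 4 × 195.1 / (6.022 × 10²³ × 21.60) = 6.000 × 10^-23 cm³, so a = 3.915 × 10^-8 cm = 0.3915 nm.
Atoms touch along the face diagonal, so √2·a = 4r, so r = 0.3536 × a = 0.138 nm.

0.138 nm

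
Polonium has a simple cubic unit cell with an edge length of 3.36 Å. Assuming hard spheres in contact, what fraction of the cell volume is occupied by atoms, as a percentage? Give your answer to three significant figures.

52.4%

In a simple cubic lattice atoms touch along the cell edge, so a = 2r, so r = 0.5000a = 1.680 Å.
Packing fraction = Z·(4/3)πr³ / a³ = 1 × (4/3)π × (1.680)³ / (3.36)³ = 0.5236 = 52.4%.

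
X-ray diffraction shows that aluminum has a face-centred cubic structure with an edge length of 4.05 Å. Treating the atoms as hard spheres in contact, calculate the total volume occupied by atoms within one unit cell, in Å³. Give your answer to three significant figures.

49.2 Å³

In an FCC lattice atoms touch along the face diagonal, so √2·a = 4r, so r = 0.3536a = 1.432 Å.
V_atoms = Z × (4/3)πr³ = 4 × (4/3)π × (1.432)³ = 49.2 Å³.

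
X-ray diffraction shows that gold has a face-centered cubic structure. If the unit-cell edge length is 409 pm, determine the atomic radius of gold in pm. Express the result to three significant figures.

145 pm

In an FCC lattice, atoms touch along the face diagonal, so √2·a = 4r.
r = √2·a/4 = 1.4142 × 409 / 4 = 145 pm.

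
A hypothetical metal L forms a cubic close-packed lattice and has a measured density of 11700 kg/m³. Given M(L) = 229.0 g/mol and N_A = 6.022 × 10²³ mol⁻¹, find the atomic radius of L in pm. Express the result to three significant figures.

For an FCC cell (Z = 4), a³ = Z·M/(N_A·ρ) = 4 × 229.0 / (6.022 × 10²³ × 11.70) = 1.300 × 10^-22 cm³, so a = 5.066 × 10^-8 cm = 506.6 pm.
Atoms touch along the face diagonal, so √2·a = 4r, so r = 0.3536 × a = 179 pm.

179 pm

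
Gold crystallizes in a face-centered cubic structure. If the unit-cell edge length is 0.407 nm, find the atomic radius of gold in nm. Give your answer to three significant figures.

0.144 nm

In an FCC lattice, atoms touch along the face diagonal, so √2·a = 4r.
r = √2·a/4 = 1.4142 × 0.407 / 4 = 0.144 nm.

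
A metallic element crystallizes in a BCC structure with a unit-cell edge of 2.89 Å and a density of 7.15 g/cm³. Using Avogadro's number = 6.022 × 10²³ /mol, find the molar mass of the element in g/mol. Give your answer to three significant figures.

A BCC cell has Z = 2 atoms; a = 2.890 × 10^-8 cm.
M = ρ·N_A·a³/Z = 7.15 × 6.022 × 10²³ × 2.414 × 10^-23 / 2 = 52.0 g/mol.

52.0 g/mol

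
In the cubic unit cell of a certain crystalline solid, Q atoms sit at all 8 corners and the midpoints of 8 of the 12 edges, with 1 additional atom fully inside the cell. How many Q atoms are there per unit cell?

Corner atoms are shared by 8 cells (1/8 each), edge atoms by 4 (1/4 each), interior atoms are unshared.
Net atoms = 8 × 1/8 + 8 × 1/4 + 1 = 1 + 2 + 1 = 4.

4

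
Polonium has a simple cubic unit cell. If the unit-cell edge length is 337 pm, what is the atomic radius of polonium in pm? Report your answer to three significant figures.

169 pm

In a simple cubic lattice, atoms touch along the cell edge, so a = 2r.
r = a/2 = 337/2 = 169 pm.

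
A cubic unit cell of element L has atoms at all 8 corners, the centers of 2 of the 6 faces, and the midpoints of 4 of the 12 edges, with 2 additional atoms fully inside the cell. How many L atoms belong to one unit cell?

5

Corner atoms are shared by 8 cells (1/8 each), face atoms by 2 (1/2 each), edge atoms by 4 (1/4 each), interior atoms are unshared.
Net atoms = 8 × 1/8 + 2 × 1/2 + 4 × 1/4 + 2 = 1 + 1 + 1 + 2 = 5.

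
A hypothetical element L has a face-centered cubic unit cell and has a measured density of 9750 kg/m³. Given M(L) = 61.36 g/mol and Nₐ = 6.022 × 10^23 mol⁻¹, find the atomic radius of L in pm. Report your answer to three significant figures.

For an FCC cell (Z = 4), a³ = Z·M/(N_A·ρ) = 4 × 61.36 / (6.022 × 10²³ × 9.750) = 4.180 × 10^-23 cm³, so a = 3.471 × 10^-8 cm = 347.1 pm.
Atoms touch along the face diagonal, so √2·a = 4r, so r = 0.3536 × a = 123 pm.

123 pm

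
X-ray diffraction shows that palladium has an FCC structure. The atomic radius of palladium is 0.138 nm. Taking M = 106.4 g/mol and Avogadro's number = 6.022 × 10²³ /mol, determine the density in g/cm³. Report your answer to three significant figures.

In an FCC lattice, atoms touch along the face diagonal, so √2·a = 4r, giving a = 0.3903 nm = 3.903 × 10^-8 cm.
With Z = 4, ρ = Z·M/(N_A·a³) = 4 × 106.4 / (6.022 × 10²³ × 5.947 × 10^-23) = 11.88 g/cm³.

11.9 g/cm³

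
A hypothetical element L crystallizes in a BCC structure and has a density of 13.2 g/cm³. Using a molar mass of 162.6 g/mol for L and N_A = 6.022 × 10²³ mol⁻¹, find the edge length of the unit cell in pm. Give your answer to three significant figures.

345 pm

With Z = 2 atoms per BCC cell, a³ = Z·M/(N_A·ρ) = 2 × 162.6 / (6.022 × 10²³ × 13.20 g/cm³) = 4.091 × 10^-23 cm³.
a = (4.091 × 10^-23)^(1/3) = 3.446 × 10^-8 cm = 345 pm.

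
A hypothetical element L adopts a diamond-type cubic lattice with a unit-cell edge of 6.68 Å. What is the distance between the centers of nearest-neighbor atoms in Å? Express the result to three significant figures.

2.89 Å

In a diamond cubic structure, nearest neighbors lie along the body diagonal with √3·a = 8r; the nearest-neighbor distance equals 2r = 0.4330·a.
d = 0.4330 × 6.68 = 2.89 Å.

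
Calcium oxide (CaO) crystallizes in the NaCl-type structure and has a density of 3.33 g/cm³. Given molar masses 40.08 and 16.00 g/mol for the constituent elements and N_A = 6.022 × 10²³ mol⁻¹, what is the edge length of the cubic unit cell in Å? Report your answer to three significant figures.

M(CaO) = 56.08 g/mol; Z = 4 formula units per cell.
a³ = Z·M/(N_A·ρ) = 4 × 56.08 / (6.022 × 10²³ × 3.33) = 1.119 × 10^-22 cm³, so a = 4.818 × 10^-8 cm = 4.82 Å.

4.82 Å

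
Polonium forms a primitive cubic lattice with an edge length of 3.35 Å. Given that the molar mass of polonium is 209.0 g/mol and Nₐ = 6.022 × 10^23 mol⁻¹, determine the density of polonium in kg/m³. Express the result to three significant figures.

9230 kg/m³

A simple cubic unit cell contains Z = 1 atom.
Cell volume: a³ = (3.35 Å)³ = (3.350 × 10^-8 cm)³ = 3.760 × 10^-23 cm³.
ρ = Z·M/(N_A·a³) = 1 × 209.0 / (6.022 × 10²³ × 3.760 × 10^-23) = 9.231 g/cm³ = 9230 kg/m³.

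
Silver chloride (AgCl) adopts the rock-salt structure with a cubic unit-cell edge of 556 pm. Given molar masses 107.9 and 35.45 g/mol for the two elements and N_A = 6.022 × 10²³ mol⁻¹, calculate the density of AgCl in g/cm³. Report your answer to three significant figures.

The rock-salt structure contains Z = 4 formula units per cell; M(AgCl) = 107.9 + 35.45 = 143.35 g/mol.
a³ = (5.560 × 10^-8 cm)³ = 1.719 × 10^-22 cm³.
ρ = 4 × 143.35 / (6.022 × 10²³ × 1.719 × 10^-22) = 5.540 g/cm³.

5.54 g/cm³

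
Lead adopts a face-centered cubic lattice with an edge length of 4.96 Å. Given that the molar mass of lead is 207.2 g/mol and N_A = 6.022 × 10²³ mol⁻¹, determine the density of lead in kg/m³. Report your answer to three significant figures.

11300 kg/m³

An FCC unit cell contains Z = 4 atoms.
Cell volume: a³ = (4.96 Å)³ = (4.960 × 10^-8 cm)³ = 1.220 × 10^-22 cm³.
ρ = Z·M/(N_A·a³) = 4 × 207.2 / (6.022 × 10²³ × 1.220 × 10^-22) = 11.28 g/cm³ = 11300 kg/m³.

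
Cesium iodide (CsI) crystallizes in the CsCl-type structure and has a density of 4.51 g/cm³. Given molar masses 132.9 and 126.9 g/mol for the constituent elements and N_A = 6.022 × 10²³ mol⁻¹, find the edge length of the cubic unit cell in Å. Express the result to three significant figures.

M(CsI) = 259.8 g/mol; Z = 1 formula unit per cell.
a³ = Z·M/(N_A·ρ) = 1 × 259.8 / (6.022 × 10²³ × 4.51) = 9.566 × 10^-23 cm³, so a = 4.573 × 10^-8 cm = 4.57 Å.

4.57 Å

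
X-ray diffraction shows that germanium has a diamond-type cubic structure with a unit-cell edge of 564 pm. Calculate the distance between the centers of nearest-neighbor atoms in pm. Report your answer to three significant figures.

244 pm

In a diamond cubic structure, nearest neighbors lie along the body diagonal with √3·a = 8r; the nearest-neighbor distance equals 2r = 0.4330·a.
d = 0.4330 × 564 = 244 pm.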